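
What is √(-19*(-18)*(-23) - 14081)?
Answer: I*√21947 ≈ 148.15*I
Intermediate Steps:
√(-19*(-18)*(-23) - 14081) = √(342*(-23) - 14081) = √(-7866 - 14081) = √(-21947) = I*√21947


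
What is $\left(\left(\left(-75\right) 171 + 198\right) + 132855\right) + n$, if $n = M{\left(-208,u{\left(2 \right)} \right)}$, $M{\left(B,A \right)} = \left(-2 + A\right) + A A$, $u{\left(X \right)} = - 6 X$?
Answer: $120358$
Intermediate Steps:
$M{\left(B,A \right)} = -2 + A + A^{2}$ ($M{\left(B,A \right)} = \left(-2 + A\right) + A^{2} = -2 + A + A^{2}$)
$n = 130$ ($n = -2 - 12 + \left(\left(-6\right) 2\right)^{2} = -2 - 12 + \left(-12\right)^{2} = -2 - 12 + 144 = 130$)
$\left(\left(\left(-75\right) 171 + 198\right) + 132855\right) + n = \left(\left(\left(-75\right) 171 + 198\right) + 132855\right) + 130 = \left(\left(-12825 + 198\right) + 132855\right) + 130 = \left(-12627 + 132855\right) + 130 = 120228 + 130 = 120358$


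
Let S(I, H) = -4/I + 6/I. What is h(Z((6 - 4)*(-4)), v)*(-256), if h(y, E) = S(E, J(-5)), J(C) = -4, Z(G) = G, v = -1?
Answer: 512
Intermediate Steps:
S(I, H) = 2/I
h(y, E) = 2/E
h(Z((6 - 4)*(-4)), v)*(-256) = (2/(-1))*(-256) = (2*(-1))*(-256) = -2*(-256) = 512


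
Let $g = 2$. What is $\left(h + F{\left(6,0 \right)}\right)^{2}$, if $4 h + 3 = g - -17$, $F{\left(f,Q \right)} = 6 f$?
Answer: $1600$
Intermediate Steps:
$h = 4$ ($h = - \frac{3}{4} + \frac{2 - -17}{4} = - \frac{3}{4} + \frac{2 + 17}{4} = - \frac{3}{4} + \frac{1}{4} \cdot 19 = - \frac{3}{4} + \frac{19}{4} = 4$)
$\left(h + F{\left(6,0 \right)}\right)^{2} = \left(4 + 6 \cdot 6\right)^{2} = \left(4 + 36\right)^{2} = 40^{2} = 1600$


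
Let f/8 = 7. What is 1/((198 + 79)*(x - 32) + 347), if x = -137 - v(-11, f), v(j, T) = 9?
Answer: -1/48959 ≈ -2.0425e-5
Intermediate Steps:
f = 56 (f = 8*7 = 56)
x = -146 (x = -137 - 1*9 = -137 - 9 = -146)
1/((198 + 79)*(x - 32) + 347) = 1/((198 + 79)*(-146 - 32) + 347) = 1/(277*(-178) + 347) = 1/(-49306 + 347) = 1/(-48959) = -1/48959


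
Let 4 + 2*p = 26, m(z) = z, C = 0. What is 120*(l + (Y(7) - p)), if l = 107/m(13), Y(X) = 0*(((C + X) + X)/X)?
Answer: -4320/13 ≈ -332.31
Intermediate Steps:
p = 11 (p = -2 + (½)*26 = -2 + 13 = 11)
Y(X) = 0 (Y(X) = 0*(((0 + X) + X)/X) = 0*((X + X)/X) = 0*((2*X)/X) = 0*2 = 0)
l = 107/13 ≈ 8.2308
120*(l + (Y(7) - p)) = 120*(107/13 + (0 - 1*11)) = 120*(107/13 + (0 - 11)) = 120*(107/13 - 11) = 120*(-36/13) = -4320/13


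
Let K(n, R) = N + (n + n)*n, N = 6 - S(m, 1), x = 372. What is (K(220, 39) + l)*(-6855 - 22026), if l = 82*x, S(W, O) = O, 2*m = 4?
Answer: -3676811229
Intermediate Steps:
m = 2 (m = (1/2)*4 = 2)
N = 5 (N = 6 - 1*1 = 6 - 1 = 5)
K(n, R) = 5 + 2*n**2 (K(n, R) = 5 + (n + n)*n = 5 + (2*n)*n = 5 + 2*n**2)
l = 30504 (l = 82*372 = 30504)
(K(220, 39) + l)*(-6855 - 22026) = ((5 + 2*220**2) + 30504)*(-6855 - 22026) = ((5 + 2*48400) + 30504)*(-28881) = ((5 + 96800) + 30504)*(-28881) = (96805 + 30504)*(-28881) = 127309*(-28881) = -3676811229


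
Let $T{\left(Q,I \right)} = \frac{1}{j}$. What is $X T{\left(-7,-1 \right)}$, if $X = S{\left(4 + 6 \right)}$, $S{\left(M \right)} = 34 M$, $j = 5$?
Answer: $68$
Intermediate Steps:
$T{\left(Q,I \right)} = \frac{1}{5}$
$X = 340$ ($X = 34 \left(4 + 6\right) = 34 \cdot 10 = 340$)
$X T{\left(-7,-1 \right)} = 340 \cdot \frac{1}{5} = 68$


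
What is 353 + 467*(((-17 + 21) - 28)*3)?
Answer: -33271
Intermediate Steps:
353 + 467*(((-17 + 21) - 28)*3) = 353 + 467*((4 - 28)*3) = 353 + 467*(-24*3) = 353 + 467*(-72) = 353 - 33624 = -33271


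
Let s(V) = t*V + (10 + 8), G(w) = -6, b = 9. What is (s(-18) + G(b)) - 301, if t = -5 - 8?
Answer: -55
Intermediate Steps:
t = -13
s(V) = 18 - 13*V (s(V) = -13*V + (10 + 8) = -13*V + 18 = 18 - 13*V)
(s(-18) + G(b)) - 301 = ((18 - 13*(-18)) - 6) - 301 = ((18 + 234) - 6) - 301 = (252 - 6) - 301 = 246 - 301 = -55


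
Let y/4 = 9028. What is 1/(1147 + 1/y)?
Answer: 36112/41420465 ≈ 0.00087184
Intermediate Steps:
y = 36112 (y = 4*9028 = 36112)
1/(1147 + 1/y) = 1/(1147 + 1/36112) = 1/(41420465/36112) = 36112/41420465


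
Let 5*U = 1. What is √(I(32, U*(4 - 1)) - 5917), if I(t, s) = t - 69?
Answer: I*√5954 ≈ 77.162*I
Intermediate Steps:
U = ⅕ (U = (⅕)*1 = ⅕ ≈ 0.20000)
I(t, s) = -69 + t
√(I(32, U*(4 - 1)) - 5917) = √((-69 + 32) - 5917) = √(-37 - 5917) = √(-5954) = I*√5954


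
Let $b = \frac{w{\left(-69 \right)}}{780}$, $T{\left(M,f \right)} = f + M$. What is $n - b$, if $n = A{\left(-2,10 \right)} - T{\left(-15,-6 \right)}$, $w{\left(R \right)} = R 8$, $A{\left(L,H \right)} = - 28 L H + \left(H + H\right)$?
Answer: $\frac{39111}{65} \approx 601.71$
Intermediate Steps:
$A{\left(L,H \right)} = 2 H - 28 H L$ ($A{\left(L,H \right)} = - 28 H L + 2 H = 2 H - 28 H L$)
$T{\left(M,f \right)} = M + f$
$w{\left(R \right)} = 8 R$
$n = 601$ ($n = 2 \cdot 10 \left(1 - -28\right) - \left(-15 - 6\right) = 2 \cdot 10 \left(1 + 28\right) - -21 = 2 \cdot 10 \cdot 29 + 21 = 580 + 21 = 601$)
$b = - \frac{46}{65}$ ($b = \frac{8 \left(-69\right)}{780} = \left(-552\right) \frac{1}{780} = - \frac{46}{65} \approx -0.70769$)
$n - b = 601 - - \frac{46}{65} = 601 + \frac{46}{65} = \frac{39111}{65}$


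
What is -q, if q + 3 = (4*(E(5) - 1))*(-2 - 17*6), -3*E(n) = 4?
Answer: -2903/3 ≈ -967.67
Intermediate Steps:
E(n) = -4/3 (E(n) = -1/3*4 = -4/3)
q = 2903/3 (q = -3 + (4*(-4/3 - 1))*(-2 - 17*6) = -3 + (4*(-7/3))*(-2 - 102) = -3 - 28/3*(-104) = -3 + 2912/3 = 2903/3 ≈ 967.67)
-q = -1*2903/3 = -2903/3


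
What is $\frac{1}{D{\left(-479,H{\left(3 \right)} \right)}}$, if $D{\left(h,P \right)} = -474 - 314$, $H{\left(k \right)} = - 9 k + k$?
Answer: $- \frac{1}{788} \approx -0.001269$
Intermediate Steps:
$H{\left(k \right)} = - 8 k$
$D{\left(h,P \right)} = -788$
$\frac{1}{D{\left(-479,H{\left(3 \right)} \right)}} = \frac{1}{-788} = - \frac{1}{788}$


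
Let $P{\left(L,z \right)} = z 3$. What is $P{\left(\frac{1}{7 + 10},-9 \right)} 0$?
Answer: $0$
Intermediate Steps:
$P{\left(L,z \right)} = 3 z$
$P{\left(\frac{1}{7 + 10},-9 \right)} 0 = 3 \left(-9\right) 0 = \left(-27\right) 0 = 0$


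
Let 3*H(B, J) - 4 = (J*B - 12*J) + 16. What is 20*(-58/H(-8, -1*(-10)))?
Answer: 58/3 ≈ 19.333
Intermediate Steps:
H(B, J) = 20/3 - 4*J + B*J/3 (H(B, J) = 4/3 + ((J*B - 12*J) + 16)/3 = 4/3 + ((B*J - 12*J) + 16)/3 = 4/3 + ((-12*J + B*J) + 16)/3 = 4/3 + (16 - 12*J + B*J)/3 = 4/3 + (16/3 - 4*J + B*J/3) = 20/3 - 4*J + B*J/3)
20*(-58/H(-8, -1*(-10))) = 20*(-58/(20/3 - (-4)*(-10) + (⅓)*(-8)*(-1*(-10)))) = 20*(-58/(20/3 - 4*10 + (⅓)*(-8)*10)) = 20*(-58/(20/3 - 40 - 80/3)) = 20*(-58/(-60)) = 20*(-58*(-1/60)) = 20*(29/30) = 58/3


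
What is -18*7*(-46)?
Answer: 5796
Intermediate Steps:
-18*7*(-46) = -6*21*(-46) = -126*(-46) = 5796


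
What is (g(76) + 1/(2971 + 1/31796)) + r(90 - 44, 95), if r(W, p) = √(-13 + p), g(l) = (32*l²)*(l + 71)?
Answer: 2566667682560564/94465917 + √82 ≈ 2.7170e+7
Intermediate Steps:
g(l) = 32*l²*(71 + l) (g(l) = (32*l²)*(71 + l) = 32*l²*(71 + l))
(g(76) + 1/(2971 + 1/31796)) + r(90 - 44, 95) = (32*76²*(71 + 76) + 1/(2971 + 1/31796)) + √(-13 + 95) = (32*5776*147 + 1/(2971 + 1/31796)) + √82 = (27170304 + 1/(94465917/31796)) + √82 = (27170304 + 31796/94465917) + √82 = 2566667682560564/94465917 + √82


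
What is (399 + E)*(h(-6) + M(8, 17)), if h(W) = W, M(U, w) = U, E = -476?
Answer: -154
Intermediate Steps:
(399 + E)*(h(-6) + M(8, 17)) = (399 - 476)*(-6 + 8) = -77*2 = -154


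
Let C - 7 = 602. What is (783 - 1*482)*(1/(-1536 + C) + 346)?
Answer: 96543041/927 ≈ 1.0415e+5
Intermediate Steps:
C = 609 (C = 7 + 602 = 609)
(783 - 1*482)*(1/(-1536 + C) + 346) = (783 - 1*482)*(1/(-1536 + 609) + 346) = (783 - 482)*(1/(-927) + 346) = 301*(-1/927 + 346) = 301*(320741/927) = 96543041/927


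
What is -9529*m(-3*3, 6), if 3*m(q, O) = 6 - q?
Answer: -47645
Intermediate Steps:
m(q, O) = 2 - q/3 (m(q, O) = (6 - q)/3 = 2 - q/3)
-9529*m(-3*3, 6) = -9529*(2 - (-1)*3) = -9529*(2 - ⅓*(-9)) = -9529*(2 + 3) = -9529*5 = -47645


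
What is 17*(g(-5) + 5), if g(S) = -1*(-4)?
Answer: 153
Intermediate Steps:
g(S) = 4
17*(g(-5) + 5) = 17*(4 + 5) = 17*9 = 153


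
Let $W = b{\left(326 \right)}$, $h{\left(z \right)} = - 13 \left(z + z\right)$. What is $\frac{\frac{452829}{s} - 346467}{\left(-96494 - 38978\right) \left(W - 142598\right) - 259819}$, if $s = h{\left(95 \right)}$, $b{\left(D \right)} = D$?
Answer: $- \frac{65863563}{3661986387350} \approx -1.7986 \cdot 10^{-5}$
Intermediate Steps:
$h{\left(z \right)} = - 26 z$ ($h{\left(z \right)} = - 13 \cdot 2 z = - 26 z$)
$s = -2470$ ($s = \left(-26\right) 95 = -2470$)
$W = 326$
$\frac{\frac{452829}{s} - 346467}{\left(-96494 - 38978\right) \left(W - 142598\right) - 259819} = \frac{\frac{452829}{-2470} - 346467}{\left(-96494 - 38978\right) \left(326 - 142598\right) - 259819} = \frac{452829 \left(- \frac{1}{2470}\right) - 346467}{\left(-96494 + \left(-100951 + 61973\right)\right) \left(-142272\right) - 259819} = \frac{- \frac{34833}{190} - 346467}{\left(-96494 - 38978\right) \left(-142272\right) - 259819} = - \frac{65863563}{190 \left(\left(-135472\right) \left(-142272\right) - 259819\right)} = - \frac{65863563}{190 \left(19273872384 - 259819\right)} = - \frac{65863563}{190 \cdot 19273612565} = \left(- \frac{65863563}{190}\right) \frac{1}{19273612565} = - \frac{65863563}{3661986387350}$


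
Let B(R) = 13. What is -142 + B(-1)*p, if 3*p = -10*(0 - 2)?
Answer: -166/3 ≈ -55.333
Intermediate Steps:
p = 20/3 (p = (-10*(0 - 2))/3 = (-10*(-2))/3 = (-5*(-4))/3 = (⅓)*20 = 20/3 ≈ 6.6667)
-142 + B(-1)*p = -142 + 13*(20/3) = -142 + 260/3 = -166/3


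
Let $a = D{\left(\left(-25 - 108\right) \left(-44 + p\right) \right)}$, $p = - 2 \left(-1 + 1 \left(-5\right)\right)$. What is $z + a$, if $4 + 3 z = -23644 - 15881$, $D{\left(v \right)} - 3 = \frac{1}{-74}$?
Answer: $- \frac{2924483}{222} \approx -13173.0$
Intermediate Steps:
$p = 12$ ($p = - 2 \left(-1 - 5\right) = \left(-2\right) \left(-6\right) = 12$)
$D{\left(v \right)} = \frac{221}{74}$ ($D{\left(v \right)} = 3 + \frac{1}{-74} = 3 - \frac{1}{74} = \frac{221}{74}$)
$a = \frac{221}{74} \approx 2.9865$
$z = - \frac{39529}{3}$ ($z = - \frac{4}{3} + \frac{-23644 - 15881}{3} = - \frac{4}{3} + \frac{1}{3} \left(-39525\right) = - \frac{4}{3} - 13175 = - \frac{39529}{3} \approx -13176.0$)
$z + a = - \frac{39529}{3} + \frac{221}{74} = - \frac{2924483}{222}$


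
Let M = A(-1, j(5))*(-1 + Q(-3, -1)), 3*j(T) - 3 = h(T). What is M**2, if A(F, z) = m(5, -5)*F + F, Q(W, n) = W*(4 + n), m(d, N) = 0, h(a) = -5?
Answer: 100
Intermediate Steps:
j(T) = -2/3 (j(T) = 1 + (1/3)*(-5) = 1 - 5/3 = -2/3)
A(F, z) = F (A(F, z) = 0*F + F = 0 + F = F)
M = 10 (M = -(-1 - 3*(4 - 1)) = -(-1 - 3*3) = -(-1 - 9) = -1*(-10) = 10)
M**2 = 10**2 = 100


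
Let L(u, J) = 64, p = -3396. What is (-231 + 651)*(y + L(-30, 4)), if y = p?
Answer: -1399440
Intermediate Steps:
y = -3396
(-231 + 651)*(y + L(-30, 4)) = (-231 + 651)*(-3396 + 64) = 420*(-3332) = -1399440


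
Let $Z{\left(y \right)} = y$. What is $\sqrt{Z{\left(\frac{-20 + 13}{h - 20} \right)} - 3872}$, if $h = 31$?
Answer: $\frac{i \sqrt{468589}}{11} \approx 62.231 i$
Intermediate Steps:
$\sqrt{Z{\left(\frac{-20 + 13}{h - 20} \right)} - 3872} = \sqrt{\frac{-20 + 13}{31 - 20} - 3872} = \sqrt{- \frac{7}{11} - 3872} = \sqrt{- \frac{42599}{11}} = \frac{i \sqrt{468589}}{11}$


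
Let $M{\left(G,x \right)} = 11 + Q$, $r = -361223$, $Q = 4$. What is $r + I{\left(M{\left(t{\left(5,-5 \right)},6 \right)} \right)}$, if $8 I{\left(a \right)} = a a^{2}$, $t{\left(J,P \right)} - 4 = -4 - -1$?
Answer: $- \frac{2886409}{8} \approx -3.608 \cdot 10^{5}$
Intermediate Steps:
$t{\left(J,P \right)} = 1$ ($t{\left(J,P \right)} = 4 - 3 = 1$)
$M{\left(G,x \right)} = 15$ ($M{\left(G,x \right)} = 11 + 4 = 15$)
$I{\left(a \right)} = \frac{a^{3}}{8}$ ($I{\left(a \right)} = \frac{a a^{2}}{8} = \frac{a^{3}}{8}$)
$r + I{\left(M{\left(t{\left(5,-5 \right)},6 \right)} \right)} = -361223 + \frac{15^{3}}{8} = -361223 + \frac{1}{8} \cdot 3375 = -361223 + \frac{3375}{8} = - \frac{2886409}{8}$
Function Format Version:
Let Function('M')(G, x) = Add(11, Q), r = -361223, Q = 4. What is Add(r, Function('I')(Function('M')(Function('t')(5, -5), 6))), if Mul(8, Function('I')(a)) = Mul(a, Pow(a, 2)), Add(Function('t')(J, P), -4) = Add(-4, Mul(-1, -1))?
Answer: Rational(-2886409, 8) ≈ -3.6080e+5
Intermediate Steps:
Function('t')(J, P) = 1 (Function('t')(J, P) = Add(4, Add(-4, Mul(-1, -1))) = Add(4, Add(-4, 1)) = Add(4, -3) = 1)
Function('M')(G, x) = 15 (Function('M')(G, x) = Add(11, 4) = 15)
Function('I')(a) = Mul(Rational(1, 8), Pow(a, 3)) (Function('I')(a) = Mul(Rational(1, 8), Mul(a, Pow(a, 2))) = Mul(Rational(1, 8), Pow(a, 3)))
Add(r, Function('I')(Function('M')(Function('t')(5, -5), 6))) = Add(-361223, Mul(Rational(1, 8), Pow(15, 3))) = Add(-361223, Mul(Rational(1, 8), 3375)) = Add(-361223, Rational(3375, 8)) = Rational(-2886409, 8)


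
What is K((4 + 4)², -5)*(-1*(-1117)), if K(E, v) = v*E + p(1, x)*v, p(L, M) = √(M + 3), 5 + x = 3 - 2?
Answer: -357440 - 5585*I ≈ -3.5744e+5 - 5585.0*I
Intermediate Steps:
x = -4 (x = -5 + (3 - 2) = -5 + 1 = -4)
p(L, M) = √(3 + M)
K(E, v) = I*v + E*v (K(E, v) = v*E + √(3 - 4)*v = E*v + √(-1)*v = E*v + I*v = I*v + E*v)
K((4 + 4)², -5)*(-1*(-1117)) = (-5*(I + (4 + 4)²))*(-1*(-1117)) = -5*(I + 8²)*1117 = -5*(I + 64)*1117 = -5*(64 + I)*1117 = (-320 - 5*I)*1117 = -357440 - 5585*I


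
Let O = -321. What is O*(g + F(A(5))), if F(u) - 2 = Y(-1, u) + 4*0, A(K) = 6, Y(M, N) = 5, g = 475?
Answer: -154722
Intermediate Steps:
F(u) = 7 (F(u) = 2 + (5 + 4*0) = 2 + (5 + 0) = 2 + 5 = 7)
O*(g + F(A(5))) = -321*(475 + 7) = -321*482 = -154722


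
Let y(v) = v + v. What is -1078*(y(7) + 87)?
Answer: -108878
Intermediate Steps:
y(v) = 2*v
-1078*(y(7) + 87) = -1078*(2*7 + 87) = -1078*(14 + 87) = -1078*101 = -108878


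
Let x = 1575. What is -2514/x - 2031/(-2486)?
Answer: -1016993/1305150 ≈ -0.77922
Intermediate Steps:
-2514/x - 2031/(-2486) = -2514/1575 - 2031/(-2486) = -2514*1/1575 - 2031*(-1/2486) = -838/525 + 2031/2486 = -1016993/1305150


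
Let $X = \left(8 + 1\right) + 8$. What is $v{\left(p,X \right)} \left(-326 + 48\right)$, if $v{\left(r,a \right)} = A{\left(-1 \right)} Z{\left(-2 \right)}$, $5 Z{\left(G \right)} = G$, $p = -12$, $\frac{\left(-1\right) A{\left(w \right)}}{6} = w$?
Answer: $\frac{3336}{5} \approx 667.2$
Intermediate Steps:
$A{\left(w \right)} = - 6 w$
$Z{\left(G \right)} = \frac{G}{5}$
$X = 17$ ($X = 9 + 8 = 17$)
$v{\left(r,a \right)} = - \frac{12}{5}$ ($v{\left(r,a \right)} = \left(-6\right) \left(-1\right) \frac{1}{5} \left(-2\right) = 6 \left(- \frac{2}{5}\right) = - \frac{12}{5}$)
$v{\left(p,X \right)} \left(-326 + 48\right) = - \frac{12 \left(-326 + 48\right)}{5} = \left(- \frac{12}{5}\right) \left(-278\right) = \frac{3336}{5}$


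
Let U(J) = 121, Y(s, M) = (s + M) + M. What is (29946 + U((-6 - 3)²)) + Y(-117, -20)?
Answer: 29910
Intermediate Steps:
Y(s, M) = s + 2*M (Y(s, M) = (M + s) + M = s + 2*M)
(29946 + U((-6 - 3)²)) + Y(-117, -20) = (29946 + 121) + (-117 + 2*(-20)) = 30067 + (-117 - 40) = 30067 - 157 = 29910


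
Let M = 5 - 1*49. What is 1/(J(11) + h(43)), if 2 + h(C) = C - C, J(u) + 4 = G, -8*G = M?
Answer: -2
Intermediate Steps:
M = -44 (M = 5 - 49 = -44)
G = 11/2 (G = -1/8*(-44) = 11/2 ≈ 5.5000)
J(u) = 3/2 (J(u) = -4 + 11/2 = 3/2)
h(C) = -2 (h(C) = -2 + (C - C) = -2 + 0 = -2)
1/(J(11) + h(43)) = 1/(3/2 - 2) = 1/(-1/2) = -2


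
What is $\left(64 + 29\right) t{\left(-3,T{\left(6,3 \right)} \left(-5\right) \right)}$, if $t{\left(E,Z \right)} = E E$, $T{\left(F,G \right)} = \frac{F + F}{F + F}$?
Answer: $837$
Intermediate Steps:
$T{\left(F,G \right)} = 1$ ($T{\left(F,G \right)} = \frac{2 F}{2 F} = 2 F \frac{1}{2 F} = 1$)
$t{\left(E,Z \right)} = E^{2}$
$\left(64 + 29\right) t{\left(-3,T{\left(6,3 \right)} \left(-5\right) \right)} = \left(64 + 29\right) \left(-3\right)^{2} = 93 \cdot 9 = 837$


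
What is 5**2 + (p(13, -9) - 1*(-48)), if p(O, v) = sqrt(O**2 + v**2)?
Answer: 73 + 5*sqrt(10) ≈ 88.811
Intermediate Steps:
5**2 + (p(13, -9) - 1*(-48)) = 5**2 + (sqrt(13**2 + (-9)**2) - 1*(-48)) = 25 + (sqrt(169 + 81) + 48) = 25 + (sqrt(250) + 48) = 25 + (5*sqrt(10) + 48) = 25 + (48 + 5*sqrt(10)) = 73 + 5*sqrt(10)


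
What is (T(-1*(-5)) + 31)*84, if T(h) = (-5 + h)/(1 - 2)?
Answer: 2604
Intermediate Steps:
T(h) = 5 - h (T(h) = (-5 + h)/(-1) = (-5 + h)*(-1) = 5 - h)
(T(-1*(-5)) + 31)*84 = ((5 - (-1)*(-5)) + 31)*84 = ((5 - 1*5) + 31)*84 = ((5 - 5) + 31)*84 = (0 + 31)*84 = 31*84 = 2604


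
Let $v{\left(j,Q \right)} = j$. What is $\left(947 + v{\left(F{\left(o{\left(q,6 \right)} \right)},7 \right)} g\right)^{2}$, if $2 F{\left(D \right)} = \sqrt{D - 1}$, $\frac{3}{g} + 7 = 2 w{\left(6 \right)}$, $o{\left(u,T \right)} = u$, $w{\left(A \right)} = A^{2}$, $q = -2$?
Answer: $\frac{15156072073}{16900} + \frac{2841 i \sqrt{3}}{65} \approx 8.9681 \cdot 10^{5} + 75.704 i$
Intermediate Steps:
$g = \frac{3}{65}$ ($g = \frac{3}{-7 + 2 \cdot 6^{2}} = \frac{3}{-7 + 2 \cdot 36} = \frac{3}{-7 + 72} = \frac{3}{65} \approx 0.046154$)
$F{\left(D \right)} = \frac{\sqrt{-1 + D}}{2}$ ($F{\left(D \right)} = \frac{\sqrt{D - 1}}{2} = \frac{\sqrt{-1 + D}}{2}$)
$\left(947 + v{\left(F{\left(o{\left(q,6 \right)} \right)},7 \right)} g\right)^{2} = \left(947 + \frac{\sqrt{-1 - 2}}{2} \cdot \frac{3}{65}\right)^{2} = \left(947 + \frac{\sqrt{-3}}{2} \cdot \frac{3}{65}\right)^{2} = \left(947 + \frac{i \sqrt{3}}{2} \cdot \frac{3}{65}\right)^{2} = \left(947 + \frac{3 i \sqrt{3}}{130}\right)^{2}$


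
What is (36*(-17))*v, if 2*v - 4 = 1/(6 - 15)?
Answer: -1190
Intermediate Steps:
v = 35/18 (v = 2 + 1/(2*(6 - 15)) = 2 + (½)/(-9) = 2 + (½)*(-⅑) = 2 - 1/18 = 35/18 ≈ 1.9444)
(36*(-17))*v = (36*(-17))*(35/18) = -612*35/18 = -1190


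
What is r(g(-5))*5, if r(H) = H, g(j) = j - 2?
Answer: -35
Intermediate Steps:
g(j) = -2 + j
r(g(-5))*5 = (-2 - 5)*5 = -7*5 = -35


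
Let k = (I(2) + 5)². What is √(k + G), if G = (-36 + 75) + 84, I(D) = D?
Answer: 2*√43 ≈ 13.115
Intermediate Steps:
k = 49 (k = (2 + 5)² = 7² = 49)
G = 123 (G = 39 + 84 = 123)
√(k + G) = √(49 + 123) = √172 = 2*√43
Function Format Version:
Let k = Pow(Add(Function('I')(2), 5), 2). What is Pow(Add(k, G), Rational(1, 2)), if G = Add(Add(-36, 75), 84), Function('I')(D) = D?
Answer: Mul(2, Pow(43, Rational(1, 2))) ≈ 13.115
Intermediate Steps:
k = 49 (k = Pow(Add(2, 5), 2) = Pow(7, 2) = 49)
G = 123 (G = Add(39, 84) = 123)
Pow(Add(k, G), Rational(1, 2)) = Pow(Add(49, 123), Rational(1, 2)) = Pow(172, Rational(1, 2)) = Mul(2, Pow(43, Rational(1, 2)))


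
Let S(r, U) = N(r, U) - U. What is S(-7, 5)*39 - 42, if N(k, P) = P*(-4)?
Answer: -1017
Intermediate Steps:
N(k, P) = -4*P
S(r, U) = -5*U (S(r, U) = -4*U - U = -5*U)
S(-7, 5)*39 - 42 = -5*5*39 - 42 = -25*39 - 42 = -975 - 42 = -1017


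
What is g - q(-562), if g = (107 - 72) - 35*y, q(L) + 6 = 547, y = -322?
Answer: 10764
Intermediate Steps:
q(L) = 541 (q(L) = -6 + 547 = 541)
g = 11305 (g = (107 - 72) - 35*(-322) = 35 + 11270 = 11305)
g - q(-562) = 11305 - 1*541 = 11305 - 541 = 10764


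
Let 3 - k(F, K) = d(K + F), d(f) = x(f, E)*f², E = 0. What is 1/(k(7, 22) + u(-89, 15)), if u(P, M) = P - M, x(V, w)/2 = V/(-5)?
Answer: 5/48273 ≈ 0.00010358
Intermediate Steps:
x(V, w) = -2*V/5 (x(V, w) = 2*(V/(-5)) = 2*(V*(-⅕)) = 2*(-V/5) = -2*V/5)
d(f) = -2*f³/5 (d(f) = (-2*f/5)*f² = -2*f³/5)
k(F, K) = 3 + 2*(F + K)³/5 (k(F, K) = 3 - (-2)*(K + F)³/5 = 3 - (-2)*(F + K)³/5 = 3 + 2*(F + K)³/5)
1/(k(7, 22) + u(-89, 15)) = 1/((3 + 2*(7 + 22)³/5) + (-89 - 1*15)) = 1/((3 + (⅖)*29³) + (-89 - 15)) = 1/((3 + (⅖)*24389) - 104) = 1/((3 + 48778/5) - 104) = 1/(48793/5 - 104) = 1/(48273/5) = 5/48273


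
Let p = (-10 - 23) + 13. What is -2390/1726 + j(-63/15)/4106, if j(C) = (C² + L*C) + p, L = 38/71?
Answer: -8716397727/6289673450 ≈ -1.3858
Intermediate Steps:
p = -20 (p = -33 + 13 = -20)
L = 38/71 (L = 38*(1/71) = 38/71 ≈ 0.53521)
j(C) = -20 + C² + 38*C/71 (j(C) = (C² + 38*C/71) - 20 = -20 + C² + 38*C/71)
-2390/1726 + j(-63/15)/4106 = -2390/1726 + (-20 + (-63/15)² + 38*(-63/15)/71)/4106 = -2390*1/1726 + (-20 + (-63*1/15)² + 38*(-63*1/15)/71)*(1/4106) = -1195/863 + (-20 + (-21/5)² + (38/71)*(-21/5))*(1/4106) = -1195/863 + (-20 + 441/25 - 798/355)*(1/4106) = -1195/863 - 8179/1775*1/4106 = -1195/863 - 8179/7288150 = -8716397727/6289673450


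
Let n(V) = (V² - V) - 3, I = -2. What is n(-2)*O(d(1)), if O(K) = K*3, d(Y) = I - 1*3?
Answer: -45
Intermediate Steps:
d(Y) = -5 (d(Y) = -2 - 1*3 = -2 - 3 = -5)
n(V) = -3 + V² - V
O(K) = 3*K
n(-2)*O(d(1)) = (-3 + (-2)² - 1*(-2))*(3*(-5)) = (-3 + 4 + 2)*(-15) = 3*(-15) = -45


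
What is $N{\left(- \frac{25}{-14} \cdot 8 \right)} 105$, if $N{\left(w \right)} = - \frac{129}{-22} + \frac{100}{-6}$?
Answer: $- \frac{24955}{22} \approx -1134.3$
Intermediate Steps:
$N{\left(w \right)} = - \frac{713}{66}$ ($N{\left(w \right)} = \left(-129\right) \left(- \frac{1}{22}\right) + 100 \left(- \frac{1}{6}\right) = \frac{129}{22} - \frac{50}{3} = - \frac{713}{66}$)
$N{\left(- \frac{25}{-14} \cdot 8 \right)} 105 = \left(- \frac{713}{66}\right) 105 = - \frac{24955}{22}$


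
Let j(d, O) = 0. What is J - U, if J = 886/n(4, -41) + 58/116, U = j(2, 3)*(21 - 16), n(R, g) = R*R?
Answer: 447/8 ≈ 55.875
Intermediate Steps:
n(R, g) = R²
U = 0 (U = 0*(21 - 16) = 0*5 = 0)
J = 447/8 (J = 886/(4²) + 58/116 = 886/16 + 58*(1/116) = 886*(1/16) + ½ = 443/8 + ½ = 447/8 ≈ 55.875)
J - U = 447/8 - 1*0 = 447/8 + 0 = 447/8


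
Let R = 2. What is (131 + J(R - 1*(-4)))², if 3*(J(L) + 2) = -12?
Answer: 15625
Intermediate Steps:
J(L) = -6 (J(L) = -2 + (⅓)*(-12) = -2 - 4 = -6)
(131 + J(R - 1*(-4)))² = (131 - 6)² = 125² = 15625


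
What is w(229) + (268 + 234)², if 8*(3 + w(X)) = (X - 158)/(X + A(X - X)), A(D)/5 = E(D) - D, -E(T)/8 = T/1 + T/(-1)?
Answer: 461665903/1832 ≈ 2.5200e+5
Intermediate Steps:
E(T) = 0 (E(T) = -8*(T/1 + T/(-1)) = -8*(T*1 + T*(-1)) = -8*(T - T) = -8*0 = 0)
A(D) = -5*D (A(D) = 5*(0 - D) = 5*(-D) = -5*D)
w(X) = -3 + (-158 + X)/(8*X) (w(X) = -3 + ((X - 158)/(X - 5*(X - X)))/8 = -3 + ((-158 + X)/(X - 5*0))/8 = -3 + ((-158 + X)/(X + 0))/8 = -3 + ((-158 + X)/X)/8 = -3 + (-158 + X)/(8*X))
w(229) + (268 + 234)² = (⅛)*(-158 - 23*229)/229 + (268 + 234)² = (⅛)*(1/229)*(-158 - 5267) + 502² = (⅛)*(1/229)*(-5425) + 252004 = -5425/1832 + 252004 = 461665903/1832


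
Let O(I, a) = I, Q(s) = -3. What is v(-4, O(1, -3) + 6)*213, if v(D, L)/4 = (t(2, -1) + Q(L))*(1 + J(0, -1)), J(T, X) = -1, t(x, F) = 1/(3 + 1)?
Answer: 0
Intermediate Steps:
t(x, F) = 1/4
v(D, L) = 0 (v(D, L) = 4*((1/4 - 3)*(1 - 1)) = 4*(-11/4*0) = 4*0 = 0)
v(-4, O(1, -3) + 6)*213 = 0*213 = 0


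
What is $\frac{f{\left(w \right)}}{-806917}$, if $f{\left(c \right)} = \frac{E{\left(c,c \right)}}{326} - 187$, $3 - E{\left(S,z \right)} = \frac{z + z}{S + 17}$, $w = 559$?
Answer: $\frac{17556751}{75759823296} \approx 0.00023174$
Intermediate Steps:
$E{\left(S,z \right)} = 3 - \frac{2 z}{17 + S}$ ($E{\left(S,z \right)} = 3 - \frac{z + z}{S + 17} = 3 - \frac{2 z}{17 + S}$)
$f{\left(c \right)} = -187 + \frac{51 + c}{326 \left(17 + c\right)}$ ($f{\left(c \right)} = \frac{\frac{1}{17 + c} \left(51 - 2 c + 3 c\right)}{326} - 187 = \frac{51 + c}{17 + c} \frac{1}{326} - 187 = \frac{51 + c}{326 \left(17 + c\right)} - 187 = -187 + \frac{51 + c}{326 \left(17 + c\right)}$)
$\frac{f{\left(w \right)}}{-806917} = \frac{\frac{1}{326} \frac{1}{17 + 559} \left(-1036303 - 34077199\right)}{-806917} = \frac{-1036303 - 34077199}{326 \cdot 576} \left(- \frac{1}{806917}\right) = \frac{1}{326} \cdot \frac{1}{576} \left(-35113502\right) \left(- \frac{1}{806917}\right) = \left(- \frac{17556751}{93888}\right) \left(- \frac{1}{806917}\right) = \frac{17556751}{75759823296}$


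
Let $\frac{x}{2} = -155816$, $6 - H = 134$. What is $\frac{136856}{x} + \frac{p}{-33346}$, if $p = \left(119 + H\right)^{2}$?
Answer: $- \frac{143401324}{324740021} \approx -0.44159$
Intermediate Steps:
$H = -128$ ($H = 6 - 134 = -128$)
$x = -311632$ ($x = 2 \left(-155816\right) = -311632$)
$p = 81$ ($p = \left(119 - 128\right)^{2} = \left(-9\right)^{2} = 81$)
$\frac{136856}{x} + \frac{p}{-33346} = \frac{136856}{-311632} + \frac{81}{-33346} = 136856 \left(- \frac{1}{311632}\right) + 81 \left(- \frac{1}{33346}\right) = - \frac{17107}{38954} - \frac{81}{33346} = - \frac{143401324}{324740021}$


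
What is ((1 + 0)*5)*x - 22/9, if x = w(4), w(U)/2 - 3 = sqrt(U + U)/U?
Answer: 248/9 + 5*sqrt(2) ≈ 34.627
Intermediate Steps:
w(U) = 6 + 2*sqrt(2)/sqrt(U) (w(U) = 6 + 2*(sqrt(U + U)/U) = 6 + 2*(sqrt(2*U)/U) = 6 + 2*((sqrt(2)*sqrt(U))/U) = 6 + 2*(sqrt(2)/sqrt(U)) = 6 + 2*sqrt(2)/sqrt(U))
x = 6 + sqrt(2) (x = 6 + 2*sqrt(2)/sqrt(4) = 6 + 2*sqrt(2)*(1/2) = 6 + sqrt(2) ≈ 7.4142)
((1 + 0)*5)*x - 22/9 = ((1 + 0)*5)*(6 + sqrt(2)) - 22/9 = (1*5)*(6 + sqrt(2)) - 22*1/9 = 5*(6 + sqrt(2)) - 22/9 = (30 + 5*sqrt(2)) - 22/9 = 248/9 + 5*sqrt(2)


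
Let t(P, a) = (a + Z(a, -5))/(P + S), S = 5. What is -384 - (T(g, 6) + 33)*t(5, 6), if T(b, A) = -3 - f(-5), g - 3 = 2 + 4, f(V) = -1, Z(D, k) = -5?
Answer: -3871/10 ≈ -387.10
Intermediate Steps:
g = 9 (g = 3 + (2 + 4) = 3 + 6 = 9)
T(b, A) = -2 (T(b, A) = -3 - 1*(-1) = -3 + 1 = -2)
t(P, a) = (-5 + a)/(5 + P) (t(P, a) = (a - 5)/(P + 5) = (-5 + a)/(5 + P))
-384 - (T(g, 6) + 33)*t(5, 6) = -384 - (-2 + 33)*(-5 + 6)/(5 + 5) = -384 - 31*1/10 = -384 - 31*(⅒)*1 = -384 - 31/10 = -3871/10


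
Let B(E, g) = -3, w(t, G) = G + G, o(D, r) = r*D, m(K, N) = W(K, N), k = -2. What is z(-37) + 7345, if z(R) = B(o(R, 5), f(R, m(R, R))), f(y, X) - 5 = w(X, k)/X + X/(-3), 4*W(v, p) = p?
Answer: 7342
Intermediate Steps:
W(v, p) = p/4
m(K, N) = N/4
o(D, r) = D*r
w(t, G) = 2*G
f(y, X) = 5 - 4/X - X/3 (f(y, X) = 5 + ((2*(-2))/X + X/(-3)) = 5 + (-4/X + X*(-⅓)) = 5 + (-4/X - X/3) = 5 - 4/X - X/3)
z(R) = -3
z(-37) + 7345 = -3 + 7345 = 7342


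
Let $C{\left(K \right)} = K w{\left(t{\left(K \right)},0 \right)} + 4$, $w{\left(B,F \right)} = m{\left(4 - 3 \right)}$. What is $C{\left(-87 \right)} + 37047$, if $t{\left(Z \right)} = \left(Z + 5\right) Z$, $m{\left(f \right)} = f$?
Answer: $36964$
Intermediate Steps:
$t{\left(Z \right)} = Z \left(5 + Z\right)$ ($t{\left(Z \right)} = \left(5 + Z\right) Z = Z \left(5 + Z\right)$)
$w{\left(B,F \right)} = 1$ ($w{\left(B,F \right)} = 4 - 3 = 1$)
$C{\left(K \right)} = 4 + K$ ($C{\left(K \right)} = K 1 + 4 = K + 4 = 4 + K$)
$C{\left(-87 \right)} + 37047 = \left(4 - 87\right) + 37047 = -83 + 37047 = 36964$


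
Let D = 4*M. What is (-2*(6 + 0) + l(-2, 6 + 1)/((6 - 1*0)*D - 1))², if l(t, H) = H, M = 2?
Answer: 310249/2209 ≈ 140.45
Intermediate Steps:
D = 8 (D = 4*2 = 8)
(-2*(6 + 0) + l(-2, 6 + 1)/((6 - 1*0)*D - 1))² = (-2*(6 + 0) + (6 + 1)/((6 - 1*0)*8 - 1))² = (-2*6 + 7/((6 + 0)*8 - 1))² = (-12 + 7/(6*8 - 1))² = (-12 + 7/(48 - 1))² = (-12 + 7/47)² = (-557/47)² = 310249/2209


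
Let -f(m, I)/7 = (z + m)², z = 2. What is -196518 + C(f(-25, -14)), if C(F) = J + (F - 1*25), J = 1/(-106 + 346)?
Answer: -48059039/240 ≈ -2.0025e+5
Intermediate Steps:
f(m, I) = -7*(2 + m)²
J = 1/240 ≈ 0.0041667
C(F) = -5999/240 + F (C(F) = 1/240 + (F - 1*25) = 1/240 + (F - 25) = 1/240 + (-25 + F) = -5999/240 + F)
-196518 + C(f(-25, -14)) = -196518 + (-5999/240 - 7*(2 - 25)²) = -196518 + (-5999/240 - 7*(-23)²) = -196518 + (-5999/240 - 7*529) = -196518 + (-5999/240 - 3703) = -196518 - 894719/240 = -48059039/240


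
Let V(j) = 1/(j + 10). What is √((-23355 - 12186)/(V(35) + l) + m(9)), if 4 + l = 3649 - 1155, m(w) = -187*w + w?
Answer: 3*I*√2355221370741/112051 ≈ 41.089*I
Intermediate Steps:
m(w) = -186*w
l = 2490 (l = -4 + (3649 - 1155) = -4 + 2494 = 2490)
V(j) = 1/(10 + j)
√((-23355 - 12186)/(V(35) + l) + m(9)) = √((-23355 - 12186)/(1/(10 + 35) + 2490) - 186*9) = √(-35541/(1/45 + 2490) - 1674) = √(-35541/112051/45 - 1674) = √(-35541*45/112051 - 1674) = √(-1599345/112051 - 1674) = √(-189172719/112051) = 3*I*√2355221370741/112051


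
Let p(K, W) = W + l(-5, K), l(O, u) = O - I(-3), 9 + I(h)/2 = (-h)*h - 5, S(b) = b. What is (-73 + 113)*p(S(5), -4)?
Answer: 1480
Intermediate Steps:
I(h) = -28 - 2*h**2 (I(h) = -18 + 2*((-h)*h - 5) = -18 + 2*(-h**2 - 5) = -18 + 2*(-5 - h**2) = -18 + (-10 - 2*h**2) = -28 - 2*h**2)
l(O, u) = 46 + O (l(O, u) = O - (-28 - 2*(-3)**2) = O - (-28 - 2*9) = O - (-28 - 18) = O - 1*(-46) = O + 46 = 46 + O)
p(K, W) = 41 + W (p(K, W) = W + (46 - 5) = W + 41 = 41 + W)
(-73 + 113)*p(S(5), -4) = (-73 + 113)*(41 - 4) = 40*37 = 1480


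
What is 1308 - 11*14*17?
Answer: -1310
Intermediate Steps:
1308 - 11*14*17 = 1308 - 154*17 = 1308 - 1*2618 = 1308 - 2618 = -1310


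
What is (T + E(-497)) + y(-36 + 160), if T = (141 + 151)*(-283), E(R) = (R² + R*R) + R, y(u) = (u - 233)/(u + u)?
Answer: 101899371/248 ≈ 4.1088e+5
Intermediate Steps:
y(u) = (-233 + u)/(2*u) (y(u) = (-233 + u)/((2*u)) = (-233 + u)*(1/(2*u)) = (-233 + u)/(2*u))
E(R) = R + 2*R² (E(R) = (R² + R²) + R = 2*R² + R = R + 2*R²)
T = -82636 (T = 292*(-283) = -82636)
(T + E(-497)) + y(-36 + 160) = (-82636 - 497*(1 + 2*(-497))) + (-233 + (-36 + 160))/(2*(-36 + 160)) = (-82636 - 497*(1 - 994)) + (½)*(-233 + 124)/124 = (-82636 - 497*(-993)) + (½)*(1/124)*(-109) = (-82636 + 493521) - 109/248 = 410885 - 109/248 = 101899371/248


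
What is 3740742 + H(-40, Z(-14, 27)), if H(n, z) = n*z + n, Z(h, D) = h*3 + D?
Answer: 3741302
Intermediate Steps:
Z(h, D) = D + 3*h (Z(h, D) = 3*h + D = D + 3*h)
H(n, z) = n + n*z
3740742 + H(-40, Z(-14, 27)) = 3740742 - 40*(1 + (27 + 3*(-14))) = 3740742 - 40*(1 + (27 - 42)) = 3740742 - 40*(1 - 15) = 3740742 - 40*(-14) = 3740742 + 560 = 3741302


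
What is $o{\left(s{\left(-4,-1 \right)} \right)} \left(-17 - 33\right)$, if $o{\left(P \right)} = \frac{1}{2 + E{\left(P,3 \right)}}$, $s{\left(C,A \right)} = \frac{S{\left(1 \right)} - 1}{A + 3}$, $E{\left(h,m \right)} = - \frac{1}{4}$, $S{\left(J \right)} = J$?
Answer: $- \frac{200}{7} \approx -28.571$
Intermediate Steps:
$E{\left(h,m \right)} = - \frac{1}{4}$ ($E{\left(h,m \right)} = \left(-1\right) \frac{1}{4} = - \frac{1}{4}$)
$s{\left(C,A \right)} = 0$ ($s{\left(C,A \right)} = \frac{1 - 1}{A + 3} = \frac{0}{3 + A} = 0$)
$o{\left(P \right)} = \frac{4}{7}$ ($o{\left(P \right)} = \frac{1}{2 - \frac{1}{4}} = \frac{1}{\frac{7}{4}} = \frac{4}{7}$)
$o{\left(s{\left(-4,-1 \right)} \right)} \left(-17 - 33\right) = \frac{4 \left(-17 - 33\right)}{7} = \frac{4}{7} \left(-50\right) = - \frac{200}{7}$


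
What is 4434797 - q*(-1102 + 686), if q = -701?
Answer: 4143181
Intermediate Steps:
4434797 - q*(-1102 + 686) = 4434797 - (-701)*(-1102 + 686) = 4434797 - (-701)*(-416) = 4434797 - 1*291616 = 4434797 - 291616 = 4143181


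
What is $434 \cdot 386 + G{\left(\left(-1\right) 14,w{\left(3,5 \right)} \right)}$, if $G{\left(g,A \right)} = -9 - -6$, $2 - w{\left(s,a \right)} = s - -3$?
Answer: $167521$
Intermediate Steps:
$w{\left(s,a \right)} = -1 - s$ ($w{\left(s,a \right)} = 2 - \left(s - -3\right) = 2 - \left(s + 3\right) = 2 - \left(3 + s\right) = -1 - s$)
$G{\left(g,A \right)} = -3$ ($G{\left(g,A \right)} = -9 + 6 = -3$)
$434 \cdot 386 + G{\left(\left(-1\right) 14,w{\left(3,5 \right)} \right)} = 434 \cdot 386 - 3 = 167524 - 3 = 167521$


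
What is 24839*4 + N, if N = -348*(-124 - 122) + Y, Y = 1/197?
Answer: 36437909/197 ≈ 1.8496e+5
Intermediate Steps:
Y = 1/197 ≈ 0.0050761
N = 16864777/197 (N = -348*(-124 - 122) + 1/197 = -348*(-246) + 1/197 = 85608 + 1/197 = 16864777/197 ≈ 85608.)
24839*4 + N = 24839*4 + 16864777/197 = 99356 + 16864777/197 = 36437909/197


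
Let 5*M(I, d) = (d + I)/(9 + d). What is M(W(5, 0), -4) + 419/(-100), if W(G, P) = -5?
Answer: -91/20 ≈ -4.5500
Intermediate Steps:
M(I, d) = (I + d)/(5*(9 + d)) (M(I, d) = ((d + I)/(9 + d))/5 = ((I + d)/(9 + d))/5 = (I + d)/(5*(9 + d)))
M(W(5, 0), -4) + 419/(-100) = (-5 - 4)/(5*(9 - 4)) + 419/(-100) = (⅕)*(-9)/5 + 419*(-1/100) = (⅕)*(⅕)*(-9) - 419/100 = -9/25 - 419/100 = -91/20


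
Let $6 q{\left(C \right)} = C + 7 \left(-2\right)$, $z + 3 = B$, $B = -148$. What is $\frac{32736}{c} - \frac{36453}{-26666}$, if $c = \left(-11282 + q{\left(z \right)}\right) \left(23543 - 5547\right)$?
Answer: $\frac{337193257455}{246691725886} \approx 1.3669$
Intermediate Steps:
$z = -151$ ($z = -3 - 148 = -151$)
$q{\left(C \right)} = - \frac{7}{3} + \frac{C}{6}$ ($q{\left(C \right)} = \frac{C + 7 \left(-2\right)}{6} = \frac{C - 14}{6} = \frac{-14 + C}{6} = - \frac{7}{3} + \frac{C}{6}$)
$c = -203525762$ ($c = \left(-11282 + \left(- \frac{7}{3} + \frac{1}{6} \left(-151\right)\right)\right) \left(23543 - 5547\right) = \left(-11282 - \frac{55}{2}\right) 17996 = \left(- \frac{22619}{2}\right) 17996 = -203525762$)
$\frac{32736}{c} - \frac{36453}{-26666} = \frac{32736}{-203525762} - \frac{36453}{-26666} = 32736 \left(- \frac{1}{203525762}\right) - - \frac{36453}{26666} = - \frac{1488}{9251171} + \frac{36453}{26666} = \frac{337193257455}{246691725886}$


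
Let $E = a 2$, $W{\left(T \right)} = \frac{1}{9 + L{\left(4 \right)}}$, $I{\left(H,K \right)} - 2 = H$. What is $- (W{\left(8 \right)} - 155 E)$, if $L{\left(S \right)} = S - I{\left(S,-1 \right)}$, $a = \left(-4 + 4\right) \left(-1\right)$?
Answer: $- \frac{1}{7} \approx -0.14286$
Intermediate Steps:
$I{\left(H,K \right)} = 2 + H$
$a = 0$ ($a = 0 \left(-1\right) = 0$)
$L{\left(S \right)} = -2$ ($L{\left(S \right)} = S - \left(2 + S\right) = -2$)
$W{\left(T \right)} = \frac{1}{7}$ ($W{\left(T \right)} = \frac{1}{9 - 2} = \frac{1}{7}$)
$E = 0$ ($E = 0 \cdot 2 = 0$)
$- (W{\left(8 \right)} - 155 E) = - (\frac{1}{7} - 0) = - (\frac{1}{7} + 0) = \left(-1\right) \frac{1}{7} = - \frac{1}{7}$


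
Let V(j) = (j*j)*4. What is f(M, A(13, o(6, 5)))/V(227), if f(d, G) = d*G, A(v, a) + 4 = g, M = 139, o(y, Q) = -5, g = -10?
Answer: -973/103058 ≈ -0.0094413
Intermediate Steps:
A(v, a) = -14 (A(v, a) = -4 - 10 = -14)
f(d, G) = G*d
V(j) = 4*j**2 (V(j) = j**2*4 = 4*j**2)
f(M, A(13, o(6, 5)))/V(227) = (-14*139)/((4*227**2)) = -1946/(4*51529) = -1946/206116 = -1946*1/206116 = -973/103058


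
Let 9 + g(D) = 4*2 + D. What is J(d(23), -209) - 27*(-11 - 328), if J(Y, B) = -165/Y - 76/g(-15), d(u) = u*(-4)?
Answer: 421339/46 ≈ 9159.5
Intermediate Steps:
g(D) = -1 + D (g(D) = -9 + (4*2 + D) = -9 + (8 + D) = -1 + D)
d(u) = -4*u
J(Y, B) = 19/4 - 165/Y (J(Y, B) = -165/Y - 76/(-1 - 15) = -165/Y - 76/(-16) = -165/Y - 76*(-1/16) = -165/Y + 19/4 = 19/4 - 165/Y)
J(d(23), -209) - 27*(-11 - 328) = (19/4 - 165/((-4*23))) - 27*(-11 - 328) = (19/4 - 165/(-92)) - 27*(-339) = (19/4 - 165*(-1/92)) - 1*(-9153) = (19/4 + 165/92) + 9153 = 301/46 + 9153 = 421339/46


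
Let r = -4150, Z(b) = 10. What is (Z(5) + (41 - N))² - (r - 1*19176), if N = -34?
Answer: 30551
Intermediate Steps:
(Z(5) + (41 - N))² - (r - 1*19176) = (10 + (41 - 1*(-34)))² - (-4150 - 1*19176) = (10 + (41 + 34))² - (-4150 - 19176) = (10 + 75)² - 1*(-23326) = 85² + 23326 = 7225 + 23326 = 30551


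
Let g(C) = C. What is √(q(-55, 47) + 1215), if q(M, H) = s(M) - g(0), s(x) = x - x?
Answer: 9*√15 ≈ 34.857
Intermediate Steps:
s(x) = 0
q(M, H) = 0 (q(M, H) = 0 - 1*0 = 0 + 0 = 0)
√(q(-55, 47) + 1215) = √(0 + 1215) = √1215 = 9*√15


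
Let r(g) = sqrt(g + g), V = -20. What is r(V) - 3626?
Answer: -3626 + 2*I*sqrt(10) ≈ -3626.0 + 6.3246*I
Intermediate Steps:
r(g) = sqrt(2)*sqrt(g) (r(g) = sqrt(2*g) = sqrt(2)*sqrt(g))
r(V) - 3626 = sqrt(2)*sqrt(-20) - 3626 = sqrt(2)*(2*I*sqrt(5)) - 3626 = 2*I*sqrt(10) - 3626 = -3626 + 2*I*sqrt(10)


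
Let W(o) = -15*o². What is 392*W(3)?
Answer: -52920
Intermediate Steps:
392*W(3) = 392*(-15*3²) = 392*(-15*9) = 392*(-135) = -52920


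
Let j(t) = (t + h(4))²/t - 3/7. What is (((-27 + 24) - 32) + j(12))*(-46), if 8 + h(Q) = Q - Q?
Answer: 32936/21 ≈ 1568.4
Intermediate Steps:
h(Q) = -8 (h(Q) = -8 + (Q - Q) = -8 + 0 = -8)
j(t) = -3/7 + (-8 + t)²/t (j(t) = (t - 8)²/t - 3/7 = (-8 + t)²/t - 3*⅐ = (-8 + t)²/t - 3/7 = -3/7 + (-8 + t)²/t)
(((-27 + 24) - 32) + j(12))*(-46) = (((-27 + 24) - 32) + (-3/7 + (-8 + 12)²/12))*(-46) = ((-3 - 32) + (-3/7 + (1/12)*4²))*(-46) = (-35 + (-3/7 + (1/12)*16))*(-46) = (-35 + (-3/7 + 4/3))*(-46) = (-35 + 19/21)*(-46) = -716/21*(-46) = 32936/21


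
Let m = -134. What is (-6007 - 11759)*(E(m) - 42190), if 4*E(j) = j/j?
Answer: 1499086197/2 ≈ 7.4954e+8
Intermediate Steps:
E(j) = ¼ (E(j) = (j/j)/4 = (¼)*1 = ¼)
(-6007 - 11759)*(E(m) - 42190) = (-6007 - 11759)*(¼ - 42190) = -17766*(-168759/4) = 1499086197/2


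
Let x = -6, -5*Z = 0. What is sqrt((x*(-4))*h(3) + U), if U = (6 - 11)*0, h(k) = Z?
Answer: 0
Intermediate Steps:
Z = 0 (Z = -1/5*0 = 0)
h(k) = 0
U = 0 (U = -5*0 = 0)
sqrt((x*(-4))*h(3) + U) = sqrt(-6*(-4)*0 + 0) = sqrt(24*0 + 0) = sqrt(0 + 0) = sqrt(0) = 0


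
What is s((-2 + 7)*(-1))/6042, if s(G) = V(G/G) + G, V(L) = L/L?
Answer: -2/3021 ≈ -0.00066203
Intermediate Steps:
V(L) = 1
s(G) = 1 + G
s((-2 + 7)*(-1))/6042 = (1 + (-2 + 7)*(-1))/6042 = (1 + 5*(-1))*(1/6042) = (1 - 5)*(1/6042) = -4*1/6042 = -2/3021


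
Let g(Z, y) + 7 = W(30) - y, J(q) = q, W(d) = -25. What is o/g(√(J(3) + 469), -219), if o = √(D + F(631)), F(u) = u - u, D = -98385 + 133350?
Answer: 3*√3885/187 ≈ 0.99994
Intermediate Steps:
D = 34965
F(u) = 0
g(Z, y) = -32 - y (g(Z, y) = -7 + (-25 - y) = -32 - y)
o = 3*√3885 (o = √(34965 + 0) = √34965 = 3*√3885 ≈ 186.99)
o/g(√(J(3) + 469), -219) = (3*√3885)/(-32 - 1*(-219)) = (3*√3885)/(-32 + 219) = (3*√3885)/187 = (3*√3885)*(1/187) = 3*√3885/187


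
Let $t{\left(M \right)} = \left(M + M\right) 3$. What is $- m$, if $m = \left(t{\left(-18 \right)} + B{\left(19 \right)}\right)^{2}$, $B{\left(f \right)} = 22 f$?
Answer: $-96100$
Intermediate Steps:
$t{\left(M \right)} = 6 M$ ($t{\left(M \right)} = 2 M 3 = 6 M$)
$m = 96100$ ($m = \left(6 \left(-18\right) + 22 \cdot 19\right)^{2} = \left(-108 + 418\right)^{2} = 310^{2} = 96100$)
$- m = \left(-1\right) 96100 = -96100$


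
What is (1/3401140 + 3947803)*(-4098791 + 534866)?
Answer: -9570586074235657485/680228 ≈ -1.4070e+13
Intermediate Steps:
(1/3401140 + 3947803)*(-4098791 + 534866) = (1/3401140 + 3947803)*(-3563925) = (13427030695421/3401140)*(-3563925) = -9570586074235657485/680228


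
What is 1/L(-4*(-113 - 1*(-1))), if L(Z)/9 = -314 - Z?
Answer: -1/6858 ≈ -0.00014582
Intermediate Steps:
L(Z) = -2826 - 9*Z (L(Z) = 9*(-314 - Z) = -2826 - 9*Z)
1/L(-4*(-113 - 1*(-1))) = 1/(-2826 - (-36)*(-113 - 1*(-1))) = 1/(-2826 - (-36)*(-113 + 1)) = 1/(-2826 - (-36)*(-112)) = 1/(-2826 - 9*448) = 1/(-2826 - 4032) = 1/(-6858) = -1/6858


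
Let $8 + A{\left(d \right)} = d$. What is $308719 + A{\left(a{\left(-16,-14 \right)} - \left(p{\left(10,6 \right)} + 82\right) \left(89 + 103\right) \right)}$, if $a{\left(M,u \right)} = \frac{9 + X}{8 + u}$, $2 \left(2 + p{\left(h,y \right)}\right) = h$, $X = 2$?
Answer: $\frac{1754335}{6} \approx 2.9239 \cdot 10^{5}$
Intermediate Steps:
$p{\left(h,y \right)} = -2 + \frac{h}{2}$
$a{\left(M,u \right)} = \frac{11}{8 + u}$ ($a{\left(M,u \right)} = \frac{9 + 2}{8 + u} = \frac{11}{8 + u}$)
$A{\left(d \right)} = -8 + d$
$308719 + A{\left(a{\left(-16,-14 \right)} - \left(p{\left(10,6 \right)} + 82\right) \left(89 + 103\right) \right)} = 308719 - \left(8 - \frac{11}{8 - 14} + \left(\left(-2 + \frac{1}{2} \cdot 10\right) + 82\right) \left(89 + 103\right)\right) = 308719 + \left(-8 + \left(\frac{11}{-6} - \left(\left(-2 + 5\right) + 82\right) 192\right)\right) = 308719 + \left(-8 + \left(11 \left(- \frac{1}{6}\right) - \left(3 + 82\right) 192\right)\right) = 308719 - \left(\frac{59}{6} + 16320\right) = 308719 - \frac{97979}{6} = \frac{1754335}{6}$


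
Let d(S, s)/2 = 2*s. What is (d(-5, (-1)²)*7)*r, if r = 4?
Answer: 112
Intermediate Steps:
d(S, s) = 4*s (d(S, s) = 2*(2*s) = 4*s)
(d(-5, (-1)²)*7)*r = ((4*(-1)²)*7)*4 = ((4*1)*7)*4 = (4*7)*4 = 28*4 = 112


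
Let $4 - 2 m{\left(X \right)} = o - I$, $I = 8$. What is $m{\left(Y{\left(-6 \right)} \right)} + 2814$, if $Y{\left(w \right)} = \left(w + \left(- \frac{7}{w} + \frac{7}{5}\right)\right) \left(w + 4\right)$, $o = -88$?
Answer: $2864$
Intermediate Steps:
$Y{\left(w \right)} = \left(4 + w\right) \left(\frac{7}{5} + w - \frac{7}{w}\right)$ ($Y{\left(w \right)} = \left(w + \left(- \frac{7}{w} + 7 \cdot \frac{1}{5}\right)\right) \left(4 + w\right) = \left(w + \left(- \frac{7}{w} + \frac{7}{5}\right)\right) \left(4 + w\right) = \left(w + \left(\frac{7}{5} - \frac{7}{w}\right)\right) \left(4 + w\right) = \left(\frac{7}{5} + w - \frac{7}{w}\right) \left(4 + w\right) = \left(4 + w\right) \left(\frac{7}{5} + w - \frac{7}{w}\right)$)
$m{\left(X \right)} = 50$ ($m{\left(X \right)} = 2 - \frac{-88 - 8}{2} = 2 - -48 = 2 + 48 = 50$)
$m{\left(Y{\left(-6 \right)} \right)} + 2814 = 50 + 2814 = 2864$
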